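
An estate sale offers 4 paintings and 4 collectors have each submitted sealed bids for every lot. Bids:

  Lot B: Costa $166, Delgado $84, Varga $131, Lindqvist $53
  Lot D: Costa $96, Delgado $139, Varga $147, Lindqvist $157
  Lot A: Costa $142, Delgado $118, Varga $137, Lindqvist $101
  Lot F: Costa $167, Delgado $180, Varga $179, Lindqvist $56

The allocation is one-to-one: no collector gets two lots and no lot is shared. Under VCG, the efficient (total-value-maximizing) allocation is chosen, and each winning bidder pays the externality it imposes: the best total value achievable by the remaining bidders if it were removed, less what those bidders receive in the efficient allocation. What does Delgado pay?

Efficient allocation: Costa→Lot B ($166), Delgado→Lot F ($180), Varga→Lot A ($137), Lindqvist→Lot D ($157); total welfare W = $640.
Delgado receives Lot F at value $180, so the others get W − 180 = $460.
Without Delgado: best allocation of the remaining 3 bidders over all 4 lots is Costa→Lot B ($166), Varga→Lot F ($179), Lindqvist→Lot D ($157), total $502.
VCG payment = (others' best without Delgado) − (others' welfare with Delgado) = 502 − 460 = $42.

Delgado pays $42.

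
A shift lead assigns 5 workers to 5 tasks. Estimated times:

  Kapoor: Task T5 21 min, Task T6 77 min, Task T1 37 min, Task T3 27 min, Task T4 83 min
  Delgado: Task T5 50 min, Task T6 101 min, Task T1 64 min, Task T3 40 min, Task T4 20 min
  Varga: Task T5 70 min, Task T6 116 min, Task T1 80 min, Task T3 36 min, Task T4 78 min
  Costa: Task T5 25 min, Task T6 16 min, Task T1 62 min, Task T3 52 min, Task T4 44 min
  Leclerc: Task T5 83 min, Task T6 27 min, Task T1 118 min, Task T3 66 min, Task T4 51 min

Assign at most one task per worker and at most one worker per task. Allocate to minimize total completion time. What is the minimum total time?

This is the linear assignment problem.
Optimal: Kapoor→Task T1 (37 min), Delgado→Task T4 (20 min), Varga→Task T3 (36 min), Costa→Task T5 (25 min), Leclerc→Task T6 (27 min) — total 37+20+36+25+27 = 145 min.
Column-greedy (each task in turn goes to its cheapest remaining worker) gives 188 min, worse by 43.
Next-best assignment: Kapoor→Task T5, Delgado→Task T4, Varga→Task T3, Costa→Task T1, Leclerc→Task T6 = 166 min.
Swapping Kapoor↔Costa (Kapoor→Task T5 21 min, Costa→Task T1 62 min) adds 21.
Checked against all permutations: 145 min is optimal.

Min total: 145 min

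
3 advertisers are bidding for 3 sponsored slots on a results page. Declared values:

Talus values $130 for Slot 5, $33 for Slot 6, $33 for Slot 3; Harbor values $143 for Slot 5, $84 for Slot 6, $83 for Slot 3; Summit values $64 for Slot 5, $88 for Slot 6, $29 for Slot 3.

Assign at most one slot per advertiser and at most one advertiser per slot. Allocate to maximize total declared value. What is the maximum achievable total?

Optimal: Talus→Slot 5 ($130), Harbor→Slot 3 ($83), Summit→Slot 6 ($88) — total 130+83+88 = $301.
Next-best assignment: Talus→Slot 3, Harbor→Slot 5, Summit→Slot 6 = $264.
Every other assignment is strictly worse.

Maximum total: $301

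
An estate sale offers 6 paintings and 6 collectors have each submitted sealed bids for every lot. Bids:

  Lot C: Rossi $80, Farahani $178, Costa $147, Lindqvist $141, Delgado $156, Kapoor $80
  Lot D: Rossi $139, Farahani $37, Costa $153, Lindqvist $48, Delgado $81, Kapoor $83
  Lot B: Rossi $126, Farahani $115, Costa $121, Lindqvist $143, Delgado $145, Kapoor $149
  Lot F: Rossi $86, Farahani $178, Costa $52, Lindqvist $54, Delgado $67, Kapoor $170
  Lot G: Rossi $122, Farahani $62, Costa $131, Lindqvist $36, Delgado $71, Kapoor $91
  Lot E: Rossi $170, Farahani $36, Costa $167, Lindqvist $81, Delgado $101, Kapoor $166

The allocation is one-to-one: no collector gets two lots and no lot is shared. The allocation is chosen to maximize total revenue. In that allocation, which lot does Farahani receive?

Farahani receives Lot F.

Optimal: Rossi→Lot G ($122), Farahani→Lot F ($178), Costa→Lot D ($153), Lindqvist→Lot B ($143), Delgado→Lot C ($156), Kapoor→Lot E ($166) — total 122+178+153+143+156+166 = $918.
Max-entry greedy (repeatedly take the single best remaining cell) gives $852, worse by 66.
Next-best assignment: Rossi→Lot D, Farahani→Lot F, Costa→Lot G, Lindqvist→Lot B, Delgado→Lot C, Kapoor→Lot E = $913.
No other one-to-one assignment exceeds $918.
Farahani's own top lot is Lot C ($178), but forcing Farahani→Lot C and reassigning the rest optimally gives only $885 — worse by 33.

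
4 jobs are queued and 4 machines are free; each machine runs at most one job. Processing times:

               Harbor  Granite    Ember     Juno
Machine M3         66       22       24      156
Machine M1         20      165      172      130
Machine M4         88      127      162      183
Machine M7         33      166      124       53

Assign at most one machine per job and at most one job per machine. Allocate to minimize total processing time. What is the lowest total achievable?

Optimal: Harbor→Machine M1 (20 min), Granite→Machine M4 (127 min), Ember→Machine M3 (24 min), Juno→Machine M7 (53 min) — total 20+127+24+53 = 224 min.
Column-greedy (each machine in turn goes to its cheapest remaining job) gives 257 min, worse by 33.

Min total: 224 min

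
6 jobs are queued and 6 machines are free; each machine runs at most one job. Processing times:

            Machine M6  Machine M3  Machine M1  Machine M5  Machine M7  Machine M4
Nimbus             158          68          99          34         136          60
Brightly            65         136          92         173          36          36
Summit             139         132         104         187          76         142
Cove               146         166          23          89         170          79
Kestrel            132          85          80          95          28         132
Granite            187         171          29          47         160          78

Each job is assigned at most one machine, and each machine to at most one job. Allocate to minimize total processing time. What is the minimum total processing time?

Optimal: Nimbus→Machine M3 (68 min), Brightly→Machine M4 (36 min), Summit→Machine M6 (139 min), Cove→Machine M1 (23 min), Kestrel→Machine M7 (28 min), Granite→Machine M5 (47 min) — total 68+36+139+23+28+47 = 341 min.
Row-greedy (each job in turn takes its cheapest remaining machine) gives 525 min, worse by 184.
Swapping Cove↔Nimbus (Cove→Machine M3 166 min, Nimbus→Machine M1 99 min) adds 174.
No other one-to-one assignment undercuts 341 min.

Minimum total: 341 min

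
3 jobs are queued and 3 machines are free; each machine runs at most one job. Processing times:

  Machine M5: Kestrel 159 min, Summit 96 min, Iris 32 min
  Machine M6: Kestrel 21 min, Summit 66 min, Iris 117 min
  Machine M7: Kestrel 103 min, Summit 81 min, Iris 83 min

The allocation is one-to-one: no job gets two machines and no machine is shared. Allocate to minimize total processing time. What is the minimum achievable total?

Optimal: Kestrel→Machine M6 (21 min), Summit→Machine M7 (81 min), Iris→Machine M5 (32 min) — total 21+81+32 = 134 min.
Next-best assignment: Kestrel→Machine M6, Summit→Machine M5, Iris→Machine M7 = 200 min.
Swapping Summit↔Kestrel (Summit→Machine M6 66 min, Kestrel→Machine M7 103 min) adds 67.

Min total: 134 min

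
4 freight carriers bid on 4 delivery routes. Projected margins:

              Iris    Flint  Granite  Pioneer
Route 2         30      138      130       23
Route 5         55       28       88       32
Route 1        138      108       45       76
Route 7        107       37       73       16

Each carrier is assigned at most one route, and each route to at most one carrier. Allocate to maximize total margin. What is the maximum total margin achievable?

Optimal: Iris→Route 7 ($107k), Flint→Route 2 ($138k), Granite→Route 5 ($88k), Pioneer→Route 1 ($76k) — total 107+138+88+76 = $409k.
Column-greedy (each route in turn goes to its best remaining carrier) gives $380k, worse by 29.
Swapping Granite↔Iris (Granite→Route 7 $73k, Iris→Route 5 $55k) loses 67.

Maximum total: $409k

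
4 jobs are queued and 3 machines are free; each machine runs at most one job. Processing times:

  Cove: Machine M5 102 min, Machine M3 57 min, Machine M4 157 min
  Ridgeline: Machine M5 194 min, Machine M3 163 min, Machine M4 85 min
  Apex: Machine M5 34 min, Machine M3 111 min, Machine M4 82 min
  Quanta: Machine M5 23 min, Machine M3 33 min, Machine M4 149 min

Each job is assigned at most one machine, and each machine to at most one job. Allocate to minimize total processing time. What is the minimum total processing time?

Optimal: Apex→Machine M5 (34 min), Quanta→Machine M3 (33 min), Ridgeline→Machine M4 (85 min) — total 34+33+85 = 152 min.
Column-greedy (each machine in turn goes to its cheapest remaining job) gives 162 min, worse by 10.

Minimum total: 152 min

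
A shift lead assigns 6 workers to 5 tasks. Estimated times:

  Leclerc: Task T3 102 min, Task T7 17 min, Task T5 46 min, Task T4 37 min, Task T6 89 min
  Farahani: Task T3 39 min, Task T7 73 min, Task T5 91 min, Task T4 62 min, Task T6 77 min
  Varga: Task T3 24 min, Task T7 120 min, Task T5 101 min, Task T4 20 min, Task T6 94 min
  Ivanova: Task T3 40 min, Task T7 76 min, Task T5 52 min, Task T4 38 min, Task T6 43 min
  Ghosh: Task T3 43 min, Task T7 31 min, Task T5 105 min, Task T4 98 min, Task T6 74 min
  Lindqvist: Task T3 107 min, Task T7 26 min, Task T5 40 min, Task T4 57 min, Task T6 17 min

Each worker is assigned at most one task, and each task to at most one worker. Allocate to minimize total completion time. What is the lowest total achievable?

Optimal: Farahani→Task T3 (39 min), Leclerc→Task T7 (17 min), Ivanova→Task T5 (52 min), Varga→Task T4 (20 min), Lindqvist→Task T6 (17 min) — total 39+17+52+20+17 = 145 min.
Column-greedy (each task in turn goes to its cheapest remaining worker) gives 193 min, worse by 48.

Minimum total: 145 min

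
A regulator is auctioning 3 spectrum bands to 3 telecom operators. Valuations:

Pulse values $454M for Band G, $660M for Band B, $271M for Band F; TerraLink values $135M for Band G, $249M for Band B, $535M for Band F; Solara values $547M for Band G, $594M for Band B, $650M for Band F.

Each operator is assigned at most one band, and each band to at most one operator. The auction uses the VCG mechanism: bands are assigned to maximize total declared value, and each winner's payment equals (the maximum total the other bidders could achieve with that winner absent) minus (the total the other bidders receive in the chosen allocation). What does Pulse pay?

Pulse pays $47M.

Efficient allocation: Pulse→Band B ($660M), TerraLink→Band F ($535M), Solara→Band G ($547M); total welfare W = $1742M.
Pulse receives Band B at value $660M, so the others get W − 660 = $1082M.
Without Pulse: best allocation of the remaining 2 bidders over all 3 bands is TerraLink→Band F ($535M), Solara→Band B ($594M), total $1129M.
VCG payment = (others' best without Pulse) − (others' welfare with Pulse) = 1129 − 1082 = $47M.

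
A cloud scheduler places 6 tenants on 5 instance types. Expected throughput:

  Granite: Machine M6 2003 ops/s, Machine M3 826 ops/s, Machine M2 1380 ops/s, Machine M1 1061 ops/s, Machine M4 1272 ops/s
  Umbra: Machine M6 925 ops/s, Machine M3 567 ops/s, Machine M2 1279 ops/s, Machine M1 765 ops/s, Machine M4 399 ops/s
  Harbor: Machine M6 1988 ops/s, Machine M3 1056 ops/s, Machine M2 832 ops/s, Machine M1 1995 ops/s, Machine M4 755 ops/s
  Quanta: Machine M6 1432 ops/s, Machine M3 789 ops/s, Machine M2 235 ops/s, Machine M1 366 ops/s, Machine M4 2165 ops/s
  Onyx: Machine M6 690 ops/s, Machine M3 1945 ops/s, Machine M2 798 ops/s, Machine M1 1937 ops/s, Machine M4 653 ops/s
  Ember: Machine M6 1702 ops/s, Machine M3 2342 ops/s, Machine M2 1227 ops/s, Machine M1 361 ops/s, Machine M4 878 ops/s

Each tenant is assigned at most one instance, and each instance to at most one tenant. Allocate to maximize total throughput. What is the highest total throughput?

Maximum total: 9812 ops/s

This is a one-to-one assignment (maximum-weight bipartite matching).
Optimal: Harbor→Machine M6 (1988 ops/s), Ember→Machine M3 (2342 ops/s), Granite→Machine M2 (1380 ops/s), Onyx→Machine M1 (1937 ops/s), Quanta→Machine M4 (2165 ops/s) — total 1988+2342+1380+1937+2165 = 9812 ops/s.
Row-greedy (each tenant in turn takes its best remaining instance) gives 9387 ops/s, worse by 425.
Swapping Quanta↔Harbor (Quanta→Machine M6 1432 ops/s, Harbor→Machine M4 755 ops/s) loses 1966.
Every other assignment is strictly worse.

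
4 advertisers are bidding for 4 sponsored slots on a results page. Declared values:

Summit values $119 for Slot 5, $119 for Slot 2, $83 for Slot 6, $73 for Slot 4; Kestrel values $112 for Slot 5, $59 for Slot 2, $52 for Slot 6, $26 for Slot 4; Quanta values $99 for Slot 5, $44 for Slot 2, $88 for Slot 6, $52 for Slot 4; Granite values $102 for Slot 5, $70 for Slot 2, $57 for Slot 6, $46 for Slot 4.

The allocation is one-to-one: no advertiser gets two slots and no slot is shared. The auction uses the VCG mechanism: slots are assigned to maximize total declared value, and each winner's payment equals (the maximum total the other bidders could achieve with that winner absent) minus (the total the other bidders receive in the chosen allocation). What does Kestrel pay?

Kestrel pays $56.

Efficient allocation: Summit→Slot 2 ($119), Kestrel→Slot 5 ($112), Quanta→Slot 6 ($88), Granite→Slot 4 ($46); total welfare W = $365.
Kestrel receives Slot 5 at value $112, so the others get W − 112 = $253.
Without Kestrel: best allocation of the remaining 3 bidders over all 4 slots is Summit→Slot 2 ($119), Quanta→Slot 6 ($88), Granite→Slot 5 ($102), total $309.
VCG payment = (others' best without Kestrel) − (others' welfare with Kestrel) = 309 − 253 = $56.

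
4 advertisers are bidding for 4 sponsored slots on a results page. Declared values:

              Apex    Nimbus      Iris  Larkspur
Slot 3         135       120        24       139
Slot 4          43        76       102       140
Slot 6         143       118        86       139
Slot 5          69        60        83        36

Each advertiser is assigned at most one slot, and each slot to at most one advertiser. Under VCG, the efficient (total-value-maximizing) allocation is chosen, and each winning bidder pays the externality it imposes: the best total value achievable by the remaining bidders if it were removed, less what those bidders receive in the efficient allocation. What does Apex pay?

Efficient allocation: Apex→Slot 6 ($143), Nimbus→Slot 3 ($120), Iris→Slot 5 ($83), Larkspur→Slot 4 ($140); total welfare W = $486.
Apex receives Slot 6 at value $143, so the others get W − 143 = $343.
Without Apex: best allocation of the remaining 3 bidders over all 4 slots is Nimbus→Slot 3 ($120), Iris→Slot 4 ($102), Larkspur→Slot 6 ($139), total $361.
VCG payment = (others' best without Apex) − (others' welfare with Apex) = 361 − 343 = $18.

Apex pays $18.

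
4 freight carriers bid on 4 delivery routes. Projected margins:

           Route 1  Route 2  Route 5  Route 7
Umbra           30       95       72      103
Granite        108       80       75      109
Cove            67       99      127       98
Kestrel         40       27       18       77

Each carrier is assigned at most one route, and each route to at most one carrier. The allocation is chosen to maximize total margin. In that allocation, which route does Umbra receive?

Treat this as an assignment problem: match each carrier to one route.
Optimal: Umbra→Route 2 ($95k), Granite→Route 1 ($108k), Cove→Route 5 ($127k), Kestrel→Route 7 ($77k) — total 95+108+127+77 = $407k.
Max-entry greedy (repeatedly take the single best remaining cell) gives $371k, worse by 36.
No other one-to-one assignment exceeds $407k.
Umbra's own top route is Route 7 ($103k), but forcing Umbra→Route 7 and reassigning the rest optimally gives only $365k — worse by 42.

Umbra receives Route 2.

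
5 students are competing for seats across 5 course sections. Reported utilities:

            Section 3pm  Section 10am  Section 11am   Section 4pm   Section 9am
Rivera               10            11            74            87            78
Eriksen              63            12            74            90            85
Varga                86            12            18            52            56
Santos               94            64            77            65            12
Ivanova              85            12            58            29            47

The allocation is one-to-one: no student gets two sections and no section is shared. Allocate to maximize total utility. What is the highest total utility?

Max total: 380 points

Optimal: Rivera→Section 4pm (87 points), Eriksen→Section 9am (85 points), Varga→Section 3pm (86 points), Santos→Section 10am (64 points), Ivanova→Section 11am (58 points) — total 87+85+86+64+58 = 380 points.
Max-entry greedy (repeatedly take the single best remaining cell) gives 332 points, worse by 48.
Next-best assignment: Rivera→Section 9am, Eriksen→Section 4pm, Varga→Section 3pm, Santos→Section 10am, Ivanova→Section 11am = 376 points.
Every other assignment is strictly worse.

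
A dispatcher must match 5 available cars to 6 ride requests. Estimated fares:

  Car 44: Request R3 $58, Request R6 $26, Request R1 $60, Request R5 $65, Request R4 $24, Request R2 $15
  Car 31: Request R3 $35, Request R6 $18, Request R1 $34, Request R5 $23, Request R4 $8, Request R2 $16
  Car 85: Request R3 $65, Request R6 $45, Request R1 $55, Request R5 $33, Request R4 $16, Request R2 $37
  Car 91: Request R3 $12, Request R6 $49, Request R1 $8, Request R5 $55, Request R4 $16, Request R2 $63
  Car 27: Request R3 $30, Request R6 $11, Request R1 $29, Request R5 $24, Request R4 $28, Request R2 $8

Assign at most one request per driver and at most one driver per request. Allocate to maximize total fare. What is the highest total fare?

Optimal: Car 44→Request R5 ($65), Car 31→Request R1 ($34), Car 85→Request R3 ($65), Car 91→Request R2 ($63), Car 27→Request R4 ($28) — total 65+34+65+63+28 = $255.
Row-greedy (each driver in turn takes its best remaining request) gives $246, worse by 9.
Swapping Car 91↔Car 27 (Car 91→Request R4 $16, Car 27→Request R2 $8) loses 67.

Maximum total: $255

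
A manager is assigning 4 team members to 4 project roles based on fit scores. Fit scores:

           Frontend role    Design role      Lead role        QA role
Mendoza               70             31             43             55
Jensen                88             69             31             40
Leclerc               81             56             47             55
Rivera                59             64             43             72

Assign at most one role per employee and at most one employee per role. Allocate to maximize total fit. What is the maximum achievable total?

Maximum total: 265 pts

This is the linear assignment problem.
Optimal: Mendoza→Lead role (43 pts), Jensen→Design role (69 pts), Leclerc→Frontend role (81 pts), Rivera→QA role (72 pts) — total 43+69+81+72 = 265 pts.
Row-greedy (each employee in turn takes its best remaining role) gives 237 pts, worse by 28.
Checked against all permutations: 265 pts is optimal.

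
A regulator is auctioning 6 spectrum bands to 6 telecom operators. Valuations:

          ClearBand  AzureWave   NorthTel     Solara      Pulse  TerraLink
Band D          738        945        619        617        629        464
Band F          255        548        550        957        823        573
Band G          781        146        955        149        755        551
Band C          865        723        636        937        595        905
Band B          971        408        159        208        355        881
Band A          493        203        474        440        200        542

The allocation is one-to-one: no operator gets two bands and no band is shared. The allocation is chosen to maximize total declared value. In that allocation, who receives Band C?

Solara receives Band C.

This is the linear assignment problem.
Optimal: ClearBand→Band B ($971M), AzureWave→Band D ($945M), NorthTel→Band G ($955M), Solara→Band C ($937M), Pulse→Band F ($823M), TerraLink→Band A ($542M) — total 971+945+955+937+823+542 = $5173M.
Every other assignment is strictly worse.
Solara's own top band is Band F ($957M), but forcing Solara→Band F and reassigning the rest optimally gives only $5007M — worse by 166.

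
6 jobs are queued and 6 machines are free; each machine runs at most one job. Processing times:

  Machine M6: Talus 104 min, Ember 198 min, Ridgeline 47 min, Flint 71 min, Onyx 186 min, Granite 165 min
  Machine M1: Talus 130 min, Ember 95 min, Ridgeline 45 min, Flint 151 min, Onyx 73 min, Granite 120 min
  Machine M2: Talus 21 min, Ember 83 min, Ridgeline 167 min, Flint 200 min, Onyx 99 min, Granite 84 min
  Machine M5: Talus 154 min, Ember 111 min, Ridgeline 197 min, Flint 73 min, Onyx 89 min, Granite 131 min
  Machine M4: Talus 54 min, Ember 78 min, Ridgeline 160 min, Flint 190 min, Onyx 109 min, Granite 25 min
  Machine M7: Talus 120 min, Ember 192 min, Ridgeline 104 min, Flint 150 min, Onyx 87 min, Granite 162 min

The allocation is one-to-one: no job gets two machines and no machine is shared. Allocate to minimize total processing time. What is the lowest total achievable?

Min total: 348 min

Optimal: Talus→Machine M2 (21 min), Ember→Machine M1 (95 min), Ridgeline→Machine M6 (47 min), Flint→Machine M5 (73 min), Onyx→Machine M7 (87 min), Granite→Machine M4 (25 min) — total 21+95+47+73+87+25 = 348 min.
Row-greedy (each job in turn takes its cheapest remaining machine) gives 433 min, worse by 85.
Next-best assignment: Talus→Machine M2, Ember→Machine M5, Ridgeline→Machine M1, Flint→Machine M6, Onyx→Machine M7, Granite→Machine M4 = 360 min.
Checked against all permutations: 348 min is optimal.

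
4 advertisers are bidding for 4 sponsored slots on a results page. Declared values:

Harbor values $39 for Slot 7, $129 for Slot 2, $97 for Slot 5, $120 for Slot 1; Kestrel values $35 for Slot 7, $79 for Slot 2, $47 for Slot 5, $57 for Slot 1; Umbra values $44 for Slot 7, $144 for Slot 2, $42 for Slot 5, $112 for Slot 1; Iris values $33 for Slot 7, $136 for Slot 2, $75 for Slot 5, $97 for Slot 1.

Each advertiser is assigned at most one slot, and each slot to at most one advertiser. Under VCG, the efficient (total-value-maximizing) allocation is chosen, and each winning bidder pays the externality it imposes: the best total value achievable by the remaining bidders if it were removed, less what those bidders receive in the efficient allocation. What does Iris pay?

Iris pays $67.

Efficient allocation: Harbor→Slot 5 ($97), Kestrel→Slot 7 ($35), Umbra→Slot 1 ($112), Iris→Slot 2 ($136); total welfare W = $380.
Iris receives Slot 2 at value $136, so the others get W − 136 = $244.
Without Iris: best allocation of the remaining 3 bidders over all 4 slots is Harbor→Slot 1 ($120), Kestrel→Slot 5 ($47), Umbra→Slot 2 ($144), total $311.
VCG payment = (others' best without Iris) − (others' welfare with Iris) = 311 − 244 = $67.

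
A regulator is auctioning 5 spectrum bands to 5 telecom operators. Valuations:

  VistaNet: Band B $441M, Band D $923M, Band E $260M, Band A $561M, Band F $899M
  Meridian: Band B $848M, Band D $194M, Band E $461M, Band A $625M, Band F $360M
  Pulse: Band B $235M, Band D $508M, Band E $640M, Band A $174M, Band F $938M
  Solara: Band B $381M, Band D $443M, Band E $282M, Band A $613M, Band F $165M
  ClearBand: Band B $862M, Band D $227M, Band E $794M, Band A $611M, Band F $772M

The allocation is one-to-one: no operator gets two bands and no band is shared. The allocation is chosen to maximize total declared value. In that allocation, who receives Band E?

ClearBand receives Band E.

Optimal: VistaNet→Band D ($923M), Meridian→Band B ($848M), Pulse→Band F ($938M), Solara→Band A ($613M), ClearBand→Band E ($794M) — total 923+848+938+613+794 = $4116M.
Max-entry greedy (repeatedly take the single best remaining cell) gives $3630M, worse by 486.
Next-best assignment: VistaNet→Band D, Meridian→Band E, Pulse→Band F, Solara→Band A, ClearBand→Band B = $3797M.
No other one-to-one assignment exceeds $4116M.
ClearBand's own top band is Band B ($862M), but forcing ClearBand→Band B and reassigning the rest optimally gives only $3797M — worse by 319.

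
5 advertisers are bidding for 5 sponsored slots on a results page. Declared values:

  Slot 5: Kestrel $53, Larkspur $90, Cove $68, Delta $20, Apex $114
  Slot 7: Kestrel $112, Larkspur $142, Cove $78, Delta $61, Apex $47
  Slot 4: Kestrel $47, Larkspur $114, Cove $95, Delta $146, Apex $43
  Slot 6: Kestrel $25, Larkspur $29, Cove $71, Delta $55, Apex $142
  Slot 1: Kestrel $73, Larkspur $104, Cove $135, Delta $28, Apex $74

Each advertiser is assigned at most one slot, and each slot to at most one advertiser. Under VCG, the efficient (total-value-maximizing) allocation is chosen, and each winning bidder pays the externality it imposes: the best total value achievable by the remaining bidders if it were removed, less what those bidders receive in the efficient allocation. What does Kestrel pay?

Efficient allocation: Kestrel→Slot 7 ($112), Larkspur→Slot 5 ($90), Cove→Slot 1 ($135), Delta→Slot 4 ($146), Apex→Slot 6 ($142); total welfare W = $625.
Kestrel receives Slot 7 at value $112, so the others get W − 112 = $513.
Without Kestrel: best allocation of the remaining 4 bidders over all 5 slots is Larkspur→Slot 7 ($142), Cove→Slot 1 ($135), Delta→Slot 4 ($146), Apex→Slot 6 ($142), total $565.
VCG payment = (others' best without Kestrel) − (others' welfare with Kestrel) = 565 − 513 = $52.

Kestrel pays $52.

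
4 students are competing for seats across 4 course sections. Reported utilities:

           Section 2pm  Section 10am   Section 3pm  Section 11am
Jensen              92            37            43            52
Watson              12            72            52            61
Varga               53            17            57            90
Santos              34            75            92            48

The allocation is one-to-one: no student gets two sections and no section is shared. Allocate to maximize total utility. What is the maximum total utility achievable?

Max total: 346 points

Optimal: Jensen→Section 2pm (92 points), Watson→Section 10am (72 points), Varga→Section 11am (90 points), Santos→Section 3pm (92 points) — total 92+72+90+92 = 346 points.
Column-greedy (each section in turn goes to its best remaining student) gives 285 points, worse by 61.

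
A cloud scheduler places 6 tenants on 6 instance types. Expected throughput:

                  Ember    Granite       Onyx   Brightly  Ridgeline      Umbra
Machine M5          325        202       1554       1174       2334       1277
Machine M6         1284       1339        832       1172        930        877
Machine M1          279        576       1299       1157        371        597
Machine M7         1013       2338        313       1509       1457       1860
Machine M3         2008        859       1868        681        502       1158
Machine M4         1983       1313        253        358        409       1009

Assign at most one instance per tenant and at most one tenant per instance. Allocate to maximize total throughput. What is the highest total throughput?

Maximum total: 10557 ops/s

Optimal: Ember→Machine M4 (1983 ops/s), Granite→Machine M7 (2338 ops/s), Onyx→Machine M3 (1868 ops/s), Brightly→Machine M1 (1157 ops/s), Ridgeline→Machine M5 (2334 ops/s), Umbra→Machine M6 (877 ops/s) — total 1983+2338+1868+1157+2334+877 = 10557 ops/s.
Row-greedy (each tenant in turn takes its best remaining instance) gives 8078 ops/s, worse by 2479.
Swapping Ridgeline↔Onyx (Ridgeline→Machine M3 502 ops/s, Onyx→Machine M5 1554 ops/s) loses 2146.
Every other assignment is strictly worse.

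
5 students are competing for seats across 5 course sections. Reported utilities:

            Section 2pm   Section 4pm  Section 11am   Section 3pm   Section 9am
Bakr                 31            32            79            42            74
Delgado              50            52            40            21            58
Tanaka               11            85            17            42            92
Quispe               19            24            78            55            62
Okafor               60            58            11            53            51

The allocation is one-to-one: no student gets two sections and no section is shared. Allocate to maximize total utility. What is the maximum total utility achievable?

Max total: 340 points

Optimal: Bakr→Section 9am (74 points), Delgado→Section 2pm (50 points), Tanaka→Section 4pm (85 points), Quispe→Section 11am (78 points), Okafor→Section 3pm (53 points) — total 74+50+85+78+53 = 340 points.
Max-entry greedy (repeatedly take the single best remaining cell) gives 338 points, worse by 2.
Next-best assignment: Bakr→Section 11am, Delgado→Section 4pm, Tanaka→Section 9am, Quispe→Section 3pm, Okafor→Section 2pm = 338 points.
Every other assignment is strictly worse.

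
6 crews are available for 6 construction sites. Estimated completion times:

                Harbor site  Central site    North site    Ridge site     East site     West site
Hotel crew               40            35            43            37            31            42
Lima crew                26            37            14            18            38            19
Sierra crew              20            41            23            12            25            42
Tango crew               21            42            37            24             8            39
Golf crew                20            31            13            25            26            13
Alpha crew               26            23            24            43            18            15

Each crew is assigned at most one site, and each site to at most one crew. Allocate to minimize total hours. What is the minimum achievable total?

Minimum total: 104 hours

Optimal: Hotel crew→Central site (35 hours), Lima crew→North site (14 hours), Sierra crew→Ridge site (12 hours), Tango crew→East site (8 hours), Golf crew→Harbor site (20 hours), Alpha crew→West site (15 hours) — total 35+14+12+8+20+15 = 104 hours.
Min-entry greedy (repeatedly take the single cheapest remaining cell) gives 109 hours, worse by 5.
Next-best assignment: Hotel crew→Central site, Lima crew→North site, Sierra crew→Ridge site, Tango crew→East site, Golf crew→West site, Alpha crew→Harbor site = 108 hours.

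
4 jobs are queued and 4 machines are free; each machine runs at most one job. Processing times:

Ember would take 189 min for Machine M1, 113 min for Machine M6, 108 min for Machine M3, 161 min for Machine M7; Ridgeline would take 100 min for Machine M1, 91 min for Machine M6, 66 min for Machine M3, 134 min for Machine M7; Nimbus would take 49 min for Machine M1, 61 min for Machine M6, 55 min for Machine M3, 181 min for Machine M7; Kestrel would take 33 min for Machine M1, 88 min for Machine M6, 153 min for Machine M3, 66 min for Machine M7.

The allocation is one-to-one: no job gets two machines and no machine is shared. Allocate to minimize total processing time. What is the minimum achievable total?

Optimal: Ember→Machine M6 (113 min), Ridgeline→Machine M3 (66 min), Nimbus→Machine M1 (49 min), Kestrel→Machine M7 (66 min) — total 113+66+49+66 = 294 min.
Swapping Ember↔Ridgeline (Ember→Machine M3 108 min, Ridgeline→Machine M6 91 min) adds 20.

Minimum total: 294 min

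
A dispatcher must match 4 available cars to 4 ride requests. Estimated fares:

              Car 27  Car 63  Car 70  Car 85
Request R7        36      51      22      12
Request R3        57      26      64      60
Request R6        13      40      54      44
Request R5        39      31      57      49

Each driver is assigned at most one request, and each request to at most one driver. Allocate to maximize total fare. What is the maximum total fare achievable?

Max total: $211

This is the linear assignment problem.
Optimal: Car 27→Request R3 ($57), Car 63→Request R7 ($51), Car 70→Request R6 ($54), Car 85→Request R5 ($49) — total 57+51+54+49 = $211.
Max-entry greedy (repeatedly take the single best remaining cell) gives $177, worse by 34.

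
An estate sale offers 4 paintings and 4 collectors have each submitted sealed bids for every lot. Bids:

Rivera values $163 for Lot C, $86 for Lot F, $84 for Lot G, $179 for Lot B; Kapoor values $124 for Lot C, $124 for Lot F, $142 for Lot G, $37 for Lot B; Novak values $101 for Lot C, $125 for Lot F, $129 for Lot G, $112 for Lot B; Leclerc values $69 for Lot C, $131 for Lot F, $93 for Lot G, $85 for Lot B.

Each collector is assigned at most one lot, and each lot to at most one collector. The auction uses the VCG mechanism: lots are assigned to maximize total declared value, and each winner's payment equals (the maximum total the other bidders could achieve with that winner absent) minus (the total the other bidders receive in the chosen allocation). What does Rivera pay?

Rivera pays $1.

Efficient allocation: Rivera→Lot B ($179), Kapoor→Lot C ($124), Novak→Lot G ($129), Leclerc→Lot F ($131); total welfare W = $563.
Rivera receives Lot B at value $179, so the others get W − 179 = $384.
Without Rivera: best allocation of the remaining 3 bidders over all 4 lots is Kapoor→Lot G ($142), Novak→Lot B ($112), Leclerc→Lot F ($131), total $385.
VCG payment = (others' best without Rivera) − (others' welfare with Rivera) = 385 − 384 = $1.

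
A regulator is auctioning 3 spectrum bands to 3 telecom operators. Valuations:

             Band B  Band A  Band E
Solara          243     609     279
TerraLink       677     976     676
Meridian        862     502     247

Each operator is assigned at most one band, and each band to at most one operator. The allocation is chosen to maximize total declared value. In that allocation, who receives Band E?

TerraLink receives Band E.

Optimal: Solara→Band A ($609M), TerraLink→Band E ($676M), Meridian→Band B ($862M) — total 609+676+862 = $2147M.
Column-greedy (each band in turn goes to its best remaining operator) gives $2117M, worse by 30.
TerraLink's own top band is Band A ($976M), but forcing TerraLink→Band A and reassigning the rest optimally gives only $2117M — worse by 30.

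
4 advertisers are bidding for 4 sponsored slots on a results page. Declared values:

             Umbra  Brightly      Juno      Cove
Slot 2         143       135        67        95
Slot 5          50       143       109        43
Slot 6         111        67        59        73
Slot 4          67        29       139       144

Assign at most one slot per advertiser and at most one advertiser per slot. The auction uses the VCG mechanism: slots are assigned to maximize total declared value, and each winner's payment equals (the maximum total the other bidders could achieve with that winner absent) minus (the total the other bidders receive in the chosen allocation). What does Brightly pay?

Brightly pays $32.

Efficient allocation: Umbra→Slot 6 ($111), Brightly→Slot 2 ($135), Juno→Slot 5 ($109), Cove→Slot 4 ($144); total welfare W = $499.
Brightly receives Slot 2 at value $135, so the others get W − 135 = $364.
Without Brightly: best allocation of the remaining 3 bidders over all 4 slots is Umbra→Slot 2 ($143), Juno→Slot 5 ($109), Cove→Slot 4 ($144), total $396.
VCG payment = (others' best without Brightly) − (others' welfare with Brightly) = 396 − 364 = $32.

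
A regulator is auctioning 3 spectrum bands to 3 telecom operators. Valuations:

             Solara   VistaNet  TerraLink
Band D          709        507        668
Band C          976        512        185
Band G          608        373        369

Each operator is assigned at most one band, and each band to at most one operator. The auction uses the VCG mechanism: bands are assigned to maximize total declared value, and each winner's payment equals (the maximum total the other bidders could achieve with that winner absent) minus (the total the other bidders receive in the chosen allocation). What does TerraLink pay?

TerraLink pays $134M.

Efficient allocation: Solara→Band C ($976M), VistaNet→Band G ($373M), TerraLink→Band D ($668M); total welfare W = $2017M.
TerraLink receives Band D at value $668M, so the others get W − 668 = $1349M.
Without TerraLink: best allocation of the remaining 2 bidders over all 3 bands is Solara→Band C ($976M), VistaNet→Band D ($507M), total $1483M.
VCG payment = (others' best without TerraLink) − (others' welfare with TerraLink) = 1483 − 1349 = $134M.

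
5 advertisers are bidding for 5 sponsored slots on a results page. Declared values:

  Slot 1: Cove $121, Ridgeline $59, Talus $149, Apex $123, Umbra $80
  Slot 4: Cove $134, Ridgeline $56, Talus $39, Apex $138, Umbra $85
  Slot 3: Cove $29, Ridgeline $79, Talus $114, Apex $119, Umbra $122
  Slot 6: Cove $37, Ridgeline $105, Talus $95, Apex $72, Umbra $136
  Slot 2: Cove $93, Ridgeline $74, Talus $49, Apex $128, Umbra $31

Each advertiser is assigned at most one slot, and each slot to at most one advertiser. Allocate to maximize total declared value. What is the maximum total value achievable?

Max total: $638

This is a one-to-one assignment (maximum-weight bipartite matching).
Optimal: Cove→Slot 4 ($134), Ridgeline→Slot 6 ($105), Talus→Slot 1 ($149), Apex→Slot 2 ($128), Umbra→Slot 3 ($122) — total 134+105+149+128+122 = $638.
Next-best assignment: Cove→Slot 4, Ridgeline→Slot 3, Talus→Slot 1, Apex→Slot 2, Umbra→Slot 6 = $626.
No other one-to-one assignment exceeds $638.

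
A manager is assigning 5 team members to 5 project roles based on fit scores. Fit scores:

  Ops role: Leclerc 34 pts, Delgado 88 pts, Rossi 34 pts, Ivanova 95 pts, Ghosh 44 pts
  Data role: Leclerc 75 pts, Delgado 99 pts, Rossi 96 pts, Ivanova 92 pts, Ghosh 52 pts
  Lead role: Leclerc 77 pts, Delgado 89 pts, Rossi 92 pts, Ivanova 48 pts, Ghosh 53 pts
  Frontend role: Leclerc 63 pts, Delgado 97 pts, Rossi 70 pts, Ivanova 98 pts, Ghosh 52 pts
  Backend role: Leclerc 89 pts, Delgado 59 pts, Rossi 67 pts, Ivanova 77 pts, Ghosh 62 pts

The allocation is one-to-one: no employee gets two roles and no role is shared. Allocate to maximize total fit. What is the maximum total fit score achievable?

Max total: 430 pts

Treat this as an assignment problem: match each employee to one role.
Optimal: Leclerc→Backend role (89 pts), Delgado→Frontend role (97 pts), Rossi→Data role (96 pts), Ivanova→Ops role (95 pts), Ghosh→Lead role (53 pts) — total 89+97+96+95+53 = 430 pts.
Max-entry greedy (repeatedly take the single best remaining cell) gives 422 pts, worse by 8.
Next-best assignment: Leclerc→Lead role, Delgado→Frontend role, Rossi→Data role, Ivanova→Ops role, Ghosh→Backend role = 427 pts.
Every other assignment is strictly worse.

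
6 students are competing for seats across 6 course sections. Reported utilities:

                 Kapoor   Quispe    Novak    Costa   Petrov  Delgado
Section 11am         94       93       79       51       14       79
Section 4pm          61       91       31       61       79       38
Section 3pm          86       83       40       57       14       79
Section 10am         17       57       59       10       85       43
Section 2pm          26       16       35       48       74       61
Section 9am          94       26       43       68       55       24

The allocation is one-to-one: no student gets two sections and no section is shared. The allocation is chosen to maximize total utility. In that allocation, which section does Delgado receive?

Treat this as an assignment problem: match each student to one section.
Optimal: Kapoor→Section 9am (94 points), Quispe→Section 4pm (91 points), Novak→Section 11am (79 points), Costa→Section 2pm (48 points), Petrov→Section 10am (85 points), Delgado→Section 3pm (79 points) — total 94+91+79+48+85+79 = 476 points.
Row-greedy (each student in turn takes its best remaining section) gives 465 points, worse by 11.
Next-best assignment: Kapoor→Section 3pm, Quispe→Section 4pm, Novak→Section 11am, Costa→Section 9am, Petrov→Section 10am, Delgado→Section 2pm = 470 points.
Delgado's own top section is Section 11am (79 points), but forcing Delgado→Section 11am and reassigning the rest optimally gives only 457 points — worse by 19.

Delgado receives Section 3pm.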